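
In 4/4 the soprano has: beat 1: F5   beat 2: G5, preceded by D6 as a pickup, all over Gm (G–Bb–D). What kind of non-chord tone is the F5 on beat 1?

Appoggiatura.

The harmony at that moment is G minor triad (G, Bb, D); F5 is not a chord tone.
It is approached by leap down from D6 and left by step up to G5.
Leap in, step out, metrically accented — an appoggiatura.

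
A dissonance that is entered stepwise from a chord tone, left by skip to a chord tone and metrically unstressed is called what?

Approach: by step. Departure: by leap. Metric position: weak.
Step in, leap out, from a weak position — an escape tone (échappée). (It is the mirror image of the appoggiatura, which leaps in and steps out on a strong beat.)

Escape tone.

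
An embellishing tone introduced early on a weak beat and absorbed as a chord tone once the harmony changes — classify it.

Approach: ahead of the chord change (typically by step), so it is dissonant against the current harmony. Departure: none — the same pitch is restated or held and is a chord tone of the new harmony.
Dissonant first, consonant once the harmony catches up: the note simply arrives early — an anticipation. (The reverse timing, consonant first and dissonant after the change, would be a suspension or retardation.)

Anticipation.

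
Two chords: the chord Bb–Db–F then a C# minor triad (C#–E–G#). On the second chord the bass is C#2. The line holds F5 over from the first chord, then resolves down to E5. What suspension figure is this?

4–3 suspension.

At the second chord the bass is C#2. The suspended F5 lies a fourth above the bass; after resolving down by step to E5, the interval above the bass becomes a third.
Suspension figures are named by those two intervals: 4–3.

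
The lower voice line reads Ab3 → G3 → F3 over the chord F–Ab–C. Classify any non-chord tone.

The harmony at that moment is F minor triad (F, Ab, C); G3 is not a chord tone.
It is approached by step down from Ab3 and left by step down to F3.
Step in, step out in the same direction — a passing tone.

G3 is a passing tone.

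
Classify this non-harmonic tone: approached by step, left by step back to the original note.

Neighbor tone.

Approach: by step. Departure: by step in the opposite direction, back to the starting pitch.
Stepwise on both sides but reversing to return to the same chord tone — a neighbor tone. (Had it continued onward in the same direction it would be a passing tone instead.)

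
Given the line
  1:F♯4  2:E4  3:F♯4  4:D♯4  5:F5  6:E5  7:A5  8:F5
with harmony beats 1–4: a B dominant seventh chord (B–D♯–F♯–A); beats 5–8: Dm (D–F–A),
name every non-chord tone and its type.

E4 (beat 2) — neighbor tone; E5 (beat 6) — escape tone.

The harmony at that moment is B dominant seventh chord (B, D♯, F♯, A); E4 is not a chord tone.
It is approached by step down from F♯4 and left by step up to F♯4.
Step away and step back to the same note — a neighbor tone (lower neighbor).
The harmony at that moment is D minor triad (D, F, A); E5 is not a chord tone.
It is approached by step down from F5 and left by leap up to A5.
Step in, leap out — an escape tone.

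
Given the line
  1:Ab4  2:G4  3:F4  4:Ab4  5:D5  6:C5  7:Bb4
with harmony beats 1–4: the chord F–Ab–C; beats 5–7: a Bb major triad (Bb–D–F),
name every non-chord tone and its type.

G4 (beat 2) — passing tone; C5 (beat 6) — passing tone.

The harmony at that moment is F minor triad (F, Ab, C); G4 is not a chord tone.
It is approached by step down from Ab4 and left by step down to F4.
Step in, step out in the same direction — a passing tone.
The harmony at that moment is Bb major triad (Bb, D, F); C5 is not a chord tone.
It is approached by step down from D5 and left by step down to Bb4.
Step in, step out in the same direction — a passing tone.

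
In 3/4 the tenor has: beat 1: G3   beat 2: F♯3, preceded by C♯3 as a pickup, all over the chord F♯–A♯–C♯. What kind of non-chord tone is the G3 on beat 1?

Appoggiatura.

The harmony at that moment is F♯ major triad (F♯, A♯, C♯); G3 is not a chord tone.
It is approached by leap up from C♯3 and left by step down to F♯3.
Leap in, step out, metrically accented — an appoggiatura.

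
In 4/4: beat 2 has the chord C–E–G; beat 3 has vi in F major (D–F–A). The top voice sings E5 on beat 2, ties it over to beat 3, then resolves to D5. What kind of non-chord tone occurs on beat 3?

Suspension.

The harmony at that moment is D minor triad (D, F, A); E5 is not a chord tone.
It is held over (the same pitch as the preceding E5) and left by step down to D5.
Held over from the previous chord and resolving down by step — a suspension.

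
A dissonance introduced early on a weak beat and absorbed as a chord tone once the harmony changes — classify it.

Approach: ahead of the chord change (typically by step), so it is dissonant against the current harmony. Departure: none — the same pitch is restated or held and is a chord tone of the new harmony.
Dissonant first, consonant once the harmony catches up: the note simply arrives early — an anticipation. (The reverse timing, consonant first and dissonant after the change, would be a suspension or retardation.)

Anticipation.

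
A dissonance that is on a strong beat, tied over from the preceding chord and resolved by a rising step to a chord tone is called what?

Approach: by preparation — the pitch is first a chord tone, then held (tied or repeated) while the harmony changes under it. Departure: up by step. Metric position: strong.
A prepared dissonance that resolves upward by step — a retardation. (The same figure resolving downward would be a suspension.)

Retardation.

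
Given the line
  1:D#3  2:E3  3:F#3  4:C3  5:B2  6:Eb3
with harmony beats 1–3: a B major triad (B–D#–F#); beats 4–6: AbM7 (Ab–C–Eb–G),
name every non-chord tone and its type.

The harmony at that moment is B major triad (B, D#, F#); E3 is not a chord tone.
It is approached by step up from D#3 and left by step up to F#3.
Step in, step out in the same direction — a passing tone.
The harmony at that moment is Ab major seventh chord (Ab, C, Eb, G); B2 is not a chord tone.
It is approached by step down from C3 and left by leap up to Eb3.
Step in, leap out — an escape tone.

E3 (beat 2) — passing tone; B2 (beat 5) — escape tone.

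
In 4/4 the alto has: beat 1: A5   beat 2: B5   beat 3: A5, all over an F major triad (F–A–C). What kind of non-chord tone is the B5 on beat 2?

The harmony at that moment is F major triad (F, A, C); B5 is not a chord tone.
It is approached by step up from A5 and left by step down to A5.
Step away and step back to the same note — a neighbor tone (upper neighbor).

Upper neighbor tone.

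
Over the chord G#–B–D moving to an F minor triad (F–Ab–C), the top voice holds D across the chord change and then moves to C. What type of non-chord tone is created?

D is a suspension.

The harmony at that moment is F minor triad (F, Ab, C); D is not a chord tone.
It is held over (the same pitch as the preceding D) and left by step down to C.
Held over from the previous chord and resolving down by step — a suspension.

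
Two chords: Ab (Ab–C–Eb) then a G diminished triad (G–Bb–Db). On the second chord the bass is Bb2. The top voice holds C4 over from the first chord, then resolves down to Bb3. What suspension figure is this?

At the second chord the bass is Bb2. The suspended C4 lies a ninth above the bass; after resolving down by step to Bb3, the interval above the bass becomes an octave.
Suspension figures are named by those two intervals: 9–8.

9–8 suspension.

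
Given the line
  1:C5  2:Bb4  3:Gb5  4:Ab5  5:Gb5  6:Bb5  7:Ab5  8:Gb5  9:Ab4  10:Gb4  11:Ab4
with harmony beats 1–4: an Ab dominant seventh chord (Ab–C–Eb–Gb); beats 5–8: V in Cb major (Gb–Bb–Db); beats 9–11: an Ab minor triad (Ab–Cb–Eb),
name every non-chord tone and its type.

The harmony at that moment is Ab dominant seventh chord (Ab, C, Eb, Gb); Bb4 is not a chord tone.
It is approached by step down from C5 and left by leap up to Gb5.
Step in, leap out — an escape tone.
The harmony at that moment is Gb major triad (Gb, Bb, Db); Ab5 is not a chord tone.
It is approached by step down from Bb5 and left by step down to Gb5.
Step in, step out in the same direction — a passing tone.
The harmony at that moment is Ab minor triad (Ab, Cb, Eb); Gb4 is not a chord tone.
It is approached by step down from Ab4 and left by step up to Ab4.
Step away and step back to the same note — a neighbor tone (lower neighbor).

Bb4 (beat 2) — escape tone; Ab5 (beat 7) — passing tone; Gb4 (beat 10) — neighbor tone.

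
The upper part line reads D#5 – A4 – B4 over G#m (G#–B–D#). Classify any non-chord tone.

A4 is an appoggiatura.

The harmony at that moment is G# minor triad (G#, B, D#); A4 is not a chord tone.
It is approached by leap down from D#5 and left by step up to B4.
Leap in, step out — an appoggiatura.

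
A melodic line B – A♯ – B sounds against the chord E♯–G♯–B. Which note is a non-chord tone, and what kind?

A♯ is a neighbor tone.

The harmony at that moment is E♯ diminished triad (E♯, G♯, B); A♯ is not a chord tone.
It is approached by step down from B and left by step up to B.
Step away and step back to the same note — a neighbor tone (lower neighbor).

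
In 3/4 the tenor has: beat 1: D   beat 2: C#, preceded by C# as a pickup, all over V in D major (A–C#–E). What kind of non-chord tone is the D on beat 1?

Upper neighbor tone.

The harmony at that moment is A major triad (A, C#, E); D is not a chord tone.
It is approached by step up from C# and left by step down to C#.
Step away and step back to the same note — a neighbor tone (upper neighbor).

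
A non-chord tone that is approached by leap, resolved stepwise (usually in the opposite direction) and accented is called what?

Appoggiatura.

Approach: by leap. Departure: by step. Metric position: strong.
Leap in, step out, in a metrically strong position — an appoggiatura. (It is the mirror image of the escape tone, which steps in and leaps out from a weak position.)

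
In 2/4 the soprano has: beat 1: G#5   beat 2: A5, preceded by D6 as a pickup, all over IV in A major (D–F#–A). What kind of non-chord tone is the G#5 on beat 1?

The harmony at that moment is D major triad (D, F#, A); G#5 is not a chord tone.
It is approached by leap down from D6 and left by step up to A5.
Leap in, step out, metrically accented — an appoggiatura.

Appoggiatura.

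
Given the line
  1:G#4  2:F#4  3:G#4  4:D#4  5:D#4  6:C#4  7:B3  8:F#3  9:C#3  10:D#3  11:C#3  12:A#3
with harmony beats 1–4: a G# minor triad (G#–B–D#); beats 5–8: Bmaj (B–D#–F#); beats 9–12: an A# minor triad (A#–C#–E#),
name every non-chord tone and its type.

The harmony at that moment is G# minor triad (G#, B, D#); F#4 is not a chord tone.
It is approached by step down from G#4 and left by step up to G#4.
Step away and step back to the same note — a neighbor tone (lower neighbor).
The harmony at that moment is B major triad (B, D#, F#); C#4 is not a chord tone.
It is approached by step down from D#4 and left by step down to B3.
Step in, step out in the same direction — a passing tone.
The harmony at that moment is A# minor triad (A#, C#, E#); D#3 is not a chord tone.
It is approached by step up from C#3 and left by step down to C#3.
Step away and step back to the same note — a neighbor tone (upper neighbor).

F#4 (beat 2) — neighbor tone; C#4 (beat 6) — passing tone; D#3 (beat 10) — neighbor tone.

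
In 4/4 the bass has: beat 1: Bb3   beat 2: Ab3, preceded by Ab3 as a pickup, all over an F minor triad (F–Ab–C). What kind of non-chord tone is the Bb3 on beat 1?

Upper neighbor tone.

The harmony at that moment is F minor triad (F, Ab, C); Bb3 is not a chord tone.
It is approached by step up from Ab3 and left by step down to Ab3.
Step away and step back to the same note — a neighbor tone (upper neighbor).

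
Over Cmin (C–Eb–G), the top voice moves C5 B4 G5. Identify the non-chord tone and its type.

The harmony at that moment is C minor triad (C, Eb, G); B4 is not a chord tone.
It is approached by step down from C5 and left by leap up to G5.
Step in, leap out — an escape tone.

B4 is an escape tone.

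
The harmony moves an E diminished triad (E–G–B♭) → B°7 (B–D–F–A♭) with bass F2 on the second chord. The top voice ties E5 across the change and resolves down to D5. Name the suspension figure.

At the second chord the bass is F2. The suspended E5 lies a seventh above the bass; after resolving down by step to D5, the interval above the bass becomes a sixth.
Suspension figures are named by those two intervals: 7–6.

7–6 suspension.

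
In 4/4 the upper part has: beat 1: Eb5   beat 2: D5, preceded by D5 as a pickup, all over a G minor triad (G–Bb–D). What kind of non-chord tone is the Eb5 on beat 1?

The harmony at that moment is G minor triad (G, Bb, D); Eb5 is not a chord tone.
It is approached by step up from D5 and left by step down to D5.
Step away and step back to the same note — a neighbor tone (upper neighbor).

Upper neighbor tone.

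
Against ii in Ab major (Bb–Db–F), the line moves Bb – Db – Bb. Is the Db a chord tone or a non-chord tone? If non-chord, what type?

Chord tone (the third of Bb minor triad).

Bb minor triad contains Bb, Db, F; Db is the third, so it is a chord tone.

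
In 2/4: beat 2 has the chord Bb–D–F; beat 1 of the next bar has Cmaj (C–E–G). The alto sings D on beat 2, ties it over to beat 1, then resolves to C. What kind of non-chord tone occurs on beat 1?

The harmony at that moment is C major triad (C, E, G); D is not a chord tone.
It is held over (the same pitch as the preceding D) and left by step down to C.
Held over from the previous chord and resolving down by step — a suspension.

Suspension.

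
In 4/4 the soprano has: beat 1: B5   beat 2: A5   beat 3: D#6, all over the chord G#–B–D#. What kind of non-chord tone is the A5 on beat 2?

Escape tone.

The harmony at that moment is G# minor triad (G#, B, D#); A5 is not a chord tone.
It is approached by step down from B5 and left by leap up to D#6.
Step in, leap out, on a weak beat — an escape tone.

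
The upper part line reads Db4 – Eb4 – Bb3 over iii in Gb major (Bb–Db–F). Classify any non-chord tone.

The harmony at that moment is Bb minor triad (Bb, Db, F); Eb4 is not a chord tone.
It is approached by step up from Db4 and left by leap down to Bb3.
Step in, leap out — an escape tone.

Eb4 is an escape tone.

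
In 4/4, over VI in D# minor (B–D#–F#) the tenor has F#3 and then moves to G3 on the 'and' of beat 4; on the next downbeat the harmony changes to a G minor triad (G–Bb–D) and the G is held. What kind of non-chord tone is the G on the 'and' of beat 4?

Anticipation.

The harmony at that moment is B major triad (B, D#, F#); G3 is not a chord tone.
It is approached by step up from F#3 and then sustained as the same pitch into the next harmony.
Arriving early and becoming a chord tone when the harmony changes — an anticipation.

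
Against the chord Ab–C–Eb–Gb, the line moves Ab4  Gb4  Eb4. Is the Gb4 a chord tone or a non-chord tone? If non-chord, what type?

Ab dominant seventh chord contains Ab, C, Eb, Gb; Gb is the seventh, so it is a chord tone.

Chord tone (the seventh of Ab dominant seventh chord).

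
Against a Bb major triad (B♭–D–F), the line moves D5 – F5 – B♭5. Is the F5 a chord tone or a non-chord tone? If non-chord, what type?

Chord tone (the fifth of Bb major triad).

Bb major triad contains B♭, D, F; F is the fifth, so it is a chord tone.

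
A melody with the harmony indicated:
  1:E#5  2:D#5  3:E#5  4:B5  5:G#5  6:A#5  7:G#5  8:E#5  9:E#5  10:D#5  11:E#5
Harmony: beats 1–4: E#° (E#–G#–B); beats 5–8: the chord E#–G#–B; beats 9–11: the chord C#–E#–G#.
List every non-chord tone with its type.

D#5 (beat 2) — neighbor tone; A#5 (beat 6) — neighbor tone; D#5 (beat 10) — neighbor tone.

The harmony at that moment is E# diminished triad (E#, G#, B); D#5 is not a chord tone.
It is approached by step down from E#5 and left by step up to E#5.
Step away and step back to the same note — a neighbor tone (lower neighbor).
The harmony at that moment is E# diminished triad (E#, G#, B); A#5 is not a chord tone.
It is approached by step up from G#5 and left by step down to G#5.
Step away and step back to the same note — a neighbor tone (upper neighbor).
The harmony at that moment is C# major triad (C#, E#, G#); D#5 is not a chord tone.
It is approached by step down from E#5 and left by step up to E#5.
Step away and step back to the same note — a neighbor tone (lower neighbor).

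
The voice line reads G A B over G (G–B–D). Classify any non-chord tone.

A is a passing tone.

The harmony at that moment is G major triad (G, B, D); A is not a chord tone.
It is approached by step up from G and left by step up to B.
Step in, step out in the same direction — a passing tone.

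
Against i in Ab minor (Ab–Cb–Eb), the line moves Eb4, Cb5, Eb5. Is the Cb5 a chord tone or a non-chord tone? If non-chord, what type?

Ab minor triad contains Ab, Cb, Eb; Cb is the third, so it is a chord tone.

Chord tone (the third of Ab minor triad).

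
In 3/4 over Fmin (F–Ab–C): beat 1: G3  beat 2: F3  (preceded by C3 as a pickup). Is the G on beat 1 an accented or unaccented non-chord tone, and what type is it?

The harmony at that moment is F minor triad (F, Ab, C); G3 is not a chord tone.
It is approached by leap up from C3 and left by step down to F3.
Leap in, step out — an appoggiatura.
It falls on the downbeat, so it is accented.

Accented appoggiatura.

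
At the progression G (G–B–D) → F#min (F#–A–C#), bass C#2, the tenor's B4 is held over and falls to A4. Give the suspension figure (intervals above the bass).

At the second chord the bass is C#2. The suspended B4 lies a seventh above the bass; after resolving down by step to A4, the interval above the bass becomes a sixth.
Suspension figures are named by those two intervals: 7–6.

7–6 suspension.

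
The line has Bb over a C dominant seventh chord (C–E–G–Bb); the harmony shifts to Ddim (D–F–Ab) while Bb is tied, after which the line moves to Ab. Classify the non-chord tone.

Bb is a suspension.

The harmony at that moment is D diminished triad (D, F, Ab); Bb is not a chord tone.
It is held over (the same pitch as the preceding Bb) and left by step down to Ab.
Held over from the previous chord and resolving down by step — a suspension.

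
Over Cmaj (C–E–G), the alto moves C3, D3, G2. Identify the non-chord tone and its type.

D3 is an escape tone.

The harmony at that moment is C major triad (C, E, G); D3 is not a chord tone.
It is approached by step up from C3 and left by leap down to G2.
Step in, leap out — an escape tone.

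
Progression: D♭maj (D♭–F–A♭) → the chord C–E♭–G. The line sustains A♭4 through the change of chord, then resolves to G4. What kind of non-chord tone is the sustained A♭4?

A♭4 is a suspension.

The harmony at that moment is C minor triad (C, E♭, G); A♭4 is not a chord tone.
It is held over (the same pitch as the preceding A♭4) and left by step down to G4.
Held over from the previous chord and resolving down by step — a suspension.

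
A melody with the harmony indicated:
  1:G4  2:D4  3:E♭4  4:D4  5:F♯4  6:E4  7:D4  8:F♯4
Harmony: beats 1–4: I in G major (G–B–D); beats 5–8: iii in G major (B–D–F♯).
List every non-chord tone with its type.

E♭4 (beat 3) — neighbor tone; E4 (beat 6) — passing tone.

The harmony at that moment is G major triad (G, B, D); E♭4 is not a chord tone.
It is approached by step up from D4 and left by step down to D4.
Step away and step back to the same note — a neighbor tone (upper neighbor).
The harmony at that moment is B minor triad (B, D, F♯); E4 is not a chord tone.
It is approached by step down from F♯4 and left by step down to D4.
Step in, step out in the same direction — a passing tone.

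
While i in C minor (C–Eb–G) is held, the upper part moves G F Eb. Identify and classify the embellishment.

The harmony at that moment is C minor triad (C, Eb, G); F is not a chord tone.
It is approached by step down from G and left by step down to Eb.
Step in, step out in the same direction — a passing tone.

F is a passing tone.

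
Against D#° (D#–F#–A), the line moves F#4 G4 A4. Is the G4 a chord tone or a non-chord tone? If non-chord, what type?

The harmony at that moment is D# diminished triad (D#, F#, A); G4 is not a chord tone.
It is approached by step up from F#4 and left by step up to A4.
Step in, step out in the same direction — a passing tone.

Non-chord tone — a passing tone.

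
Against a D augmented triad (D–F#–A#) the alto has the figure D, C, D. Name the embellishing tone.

C is a neighbor tone.

The harmony at that moment is D augmented triad (D, F#, A#); C is not a chord tone.
It is approached by step down from D and left by step up to D.
Step away and step back to the same note — a neighbor tone (lower neighbor).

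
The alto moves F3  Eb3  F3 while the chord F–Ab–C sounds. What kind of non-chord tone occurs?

Eb3 is a neighbor tone.

The harmony at that moment is F minor triad (F, Ab, C); Eb3 is not a chord tone.
It is approached by step down from F3 and left by step up to F3.
Step away and step back to the same note — a neighbor tone (lower neighbor).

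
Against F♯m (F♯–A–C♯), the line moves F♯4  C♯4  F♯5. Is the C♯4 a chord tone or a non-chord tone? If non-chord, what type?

F# minor triad contains F♯, A, C♯; C♯ is the fifth, so it is a chord tone.

Chord tone (the fifth of F# minor triad).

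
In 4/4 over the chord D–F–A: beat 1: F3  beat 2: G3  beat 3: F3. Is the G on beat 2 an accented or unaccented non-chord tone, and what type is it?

Unaccented neighbor tone.

The harmony at that moment is D minor triad (D, F, A); G3 is not a chord tone.
It is approached by step up from F3 and left by step down to F3.
Step away and step back to the same note — a neighbor tone (upper neighbor).
It falls on a weak beat, so it is unaccented.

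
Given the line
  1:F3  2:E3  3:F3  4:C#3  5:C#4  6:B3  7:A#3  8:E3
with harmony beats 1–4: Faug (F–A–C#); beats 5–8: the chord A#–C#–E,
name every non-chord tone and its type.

E3 (beat 2) — neighbor tone; B3 (beat 6) — passing tone.

The harmony at that moment is F augmented triad (F, A, C#); E3 is not a chord tone.
It is approached by step down from F3 and left by step up to F3.
Step away and step back to the same note — a neighbor tone (lower neighbor).
The harmony at that moment is A# diminished triad (A#, C#, E); B3 is not a chord tone.
It is approached by step down from C#4 and left by step down to A#3.
Step in, step out in the same direction — a passing tone.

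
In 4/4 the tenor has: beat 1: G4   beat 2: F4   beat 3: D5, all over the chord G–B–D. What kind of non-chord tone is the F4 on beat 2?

The harmony at that moment is G major triad (G, B, D); F4 is not a chord tone.
It is approached by step down from G4 and left by leap up to D5.
Step in, leap out, on a weak beat — an escape tone.

Escape tone.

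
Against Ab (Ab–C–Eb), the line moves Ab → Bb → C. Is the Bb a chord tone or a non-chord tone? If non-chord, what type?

The harmony at that moment is Ab major triad (Ab, C, Eb); Bb is not a chord tone.
It is approached by step up from Ab and left by step up to C.
Step in, step out in the same direction — a passing tone.

Non-chord tone — a passing tone.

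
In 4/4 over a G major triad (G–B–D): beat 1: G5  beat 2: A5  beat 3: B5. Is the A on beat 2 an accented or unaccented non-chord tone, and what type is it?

The harmony at that moment is G major triad (G, B, D); A5 is not a chord tone.
It is approached by step up from G5 and left by step up to B5.
Step in, step out in the same direction — a passing tone.
It falls on a weak beat, so it is unaccented.

Unaccented passing tone.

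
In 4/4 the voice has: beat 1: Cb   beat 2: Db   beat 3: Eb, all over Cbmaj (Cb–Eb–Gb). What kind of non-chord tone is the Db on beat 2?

Passing tone.

The harmony at that moment is Cb major triad (Cb, Eb, Gb); Db is not a chord tone.
It is approached by step up from Cb and left by step up to Eb.
Step in, step out in the same direction — a passing tone.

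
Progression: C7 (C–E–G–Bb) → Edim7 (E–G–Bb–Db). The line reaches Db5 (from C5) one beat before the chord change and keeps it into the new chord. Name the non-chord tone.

Db5 is an anticipation.

The harmony at that moment is C dominant seventh chord (C, E, G, Bb); Db5 is not a chord tone.
It is approached by step up from C5 and then sustained as the same pitch into the next harmony.
Arriving early and becoming a chord tone when the harmony changes — an anticipation.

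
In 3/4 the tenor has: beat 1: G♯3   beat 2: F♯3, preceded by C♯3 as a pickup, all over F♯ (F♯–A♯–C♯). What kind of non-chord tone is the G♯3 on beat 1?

Appoggiatura.

The harmony at that moment is F♯ major triad (F♯, A♯, C♯); G♯3 is not a chord tone.
It is approached by leap up from C♯3 and left by step down to F♯3.
Leap in, step out, metrically accented — an appoggiatura.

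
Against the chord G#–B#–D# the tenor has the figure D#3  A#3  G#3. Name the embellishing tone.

A#3 is an appoggiatura.

The harmony at that moment is G# major triad (G#, B#, D#); A#3 is not a chord tone.
It is approached by leap up from D#3 and left by step down to G#3.
Leap in, step out — an appoggiatura.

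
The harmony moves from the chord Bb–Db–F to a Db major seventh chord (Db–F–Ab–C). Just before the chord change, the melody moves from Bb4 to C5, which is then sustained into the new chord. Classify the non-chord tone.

C5 is an anticipation.

The harmony at that moment is Bb minor triad (Bb, Db, F); C5 is not a chord tone.
It is approached by step up from Bb4 and then sustained as the same pitch into the next harmony.
Arriving early and becoming a chord tone when the harmony changes — an anticipation.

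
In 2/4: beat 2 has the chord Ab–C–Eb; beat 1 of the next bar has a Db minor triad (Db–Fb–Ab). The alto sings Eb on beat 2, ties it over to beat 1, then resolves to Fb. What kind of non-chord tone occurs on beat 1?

Retardation.

The harmony at that moment is Db minor triad (Db, Fb, Ab); Eb is not a chord tone.
It is held over (the same pitch as the preceding Eb) and left by step up to Fb.
Held over from the previous chord and resolving up by step — a retardation.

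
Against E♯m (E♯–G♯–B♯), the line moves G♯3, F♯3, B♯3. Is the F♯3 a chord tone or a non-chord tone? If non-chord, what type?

The harmony at that moment is E♯ minor triad (E♯, G♯, B♯); F♯3 is not a chord tone.
It is approached by step down from G♯3 and left by leap up to B♯3.
Step in, leap out — an escape tone.

Non-chord tone — an escape tone.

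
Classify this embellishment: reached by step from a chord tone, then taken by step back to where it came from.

Approach: by step. Departure: by step in the opposite direction, back to the starting pitch.
Stepwise on both sides but reversing to return to the same chord tone — a neighbor tone. (Had it continued onward in the same direction it would be a passing tone instead.)

Neighbor tone.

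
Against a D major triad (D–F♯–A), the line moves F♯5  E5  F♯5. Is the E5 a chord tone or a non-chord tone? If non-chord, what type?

Non-chord tone — a neighbor tone.

The harmony at that moment is D major triad (D, F♯, A); E5 is not a chord tone.
It is approached by step down from F♯5 and left by step up to F♯5.
Step away and step back to the same note — a neighbor tone (lower neighbor).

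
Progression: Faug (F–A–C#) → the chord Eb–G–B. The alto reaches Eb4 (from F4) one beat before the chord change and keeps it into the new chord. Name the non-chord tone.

Eb4 is an anticipation.

The harmony at that moment is F augmented triad (F, A, C#); Eb4 is not a chord tone.
It is approached by step down from F4 and then sustained as the same pitch into the next harmony.
Arriving early and becoming a chord tone when the harmony changes — an anticipation.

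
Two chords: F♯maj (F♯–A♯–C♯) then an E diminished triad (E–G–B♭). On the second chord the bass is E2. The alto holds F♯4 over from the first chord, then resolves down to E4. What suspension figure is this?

9–8 suspension.

At the second chord the bass is E2. The suspended F♯4 lies a ninth above the bass; after resolving down by step to E4, the interval above the bass becomes an octave.
Suspension figures are named by those two intervals: 9–8.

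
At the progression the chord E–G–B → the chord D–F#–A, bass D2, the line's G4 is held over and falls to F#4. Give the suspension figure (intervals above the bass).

At the second chord the bass is D2. The suspended G4 lies a fourth above the bass; after resolving down by step to F#4, the interval above the bass becomes a third.
Suspension figures are named by those two intervals: 4–3.

4–3 suspension.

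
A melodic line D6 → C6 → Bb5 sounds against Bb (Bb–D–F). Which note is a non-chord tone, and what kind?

C6 is a passing tone.

The harmony at that moment is Bb major triad (Bb, D, F); C6 is not a chord tone.
It is approached by step down from D6 and left by step down to Bb5.
Step in, step out in the same direction — a passing tone.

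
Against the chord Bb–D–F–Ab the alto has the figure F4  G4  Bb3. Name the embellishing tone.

The harmony at that moment is Bb dominant seventh chord (Bb, D, F, Ab); G4 is not a chord tone.
It is approached by step up from F4 and left by leap down to Bb3.
Step in, leap out — an escape tone.

G4 is an escape tone.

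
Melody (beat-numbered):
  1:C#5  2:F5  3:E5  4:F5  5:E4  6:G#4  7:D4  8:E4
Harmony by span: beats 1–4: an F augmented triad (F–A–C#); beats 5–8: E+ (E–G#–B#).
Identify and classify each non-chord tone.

E5 (beat 3) — neighbor tone; D4 (beat 7) — appoggiatura.

The harmony at that moment is F augmented triad (F, A, C#); E5 is not a chord tone.
It is approached by step down from F5 and left by step up to F5.
Step away and step back to the same note — a neighbor tone (lower neighbor).
The harmony at that moment is E augmented triad (E, G#, B#); D4 is not a chord tone.
It is approached by leap down from G#4 and left by step up to E4.
Leap in, step out — an appoggiatura.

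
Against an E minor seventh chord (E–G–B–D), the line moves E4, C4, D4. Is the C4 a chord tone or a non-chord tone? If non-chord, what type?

The harmony at that moment is E minor seventh chord (E, G, B, D); C4 is not a chord tone.
It is approached by leap down from E4 and left by step up to D4.
Leap in, step out — an appoggiatura.

Non-chord tone — an appoggiatura.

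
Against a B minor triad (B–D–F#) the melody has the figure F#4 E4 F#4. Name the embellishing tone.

The harmony at that moment is B minor triad (B, D, F#); E4 is not a chord tone.
It is approached by step down from F#4 and left by step up to F#4.
Step away and step back to the same note — a neighbor tone (lower neighbor).

E4 is a neighbor tone.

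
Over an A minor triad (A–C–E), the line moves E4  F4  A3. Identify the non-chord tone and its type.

F4 is an escape tone.

The harmony at that moment is A minor triad (A, C, E); F4 is not a chord tone.
It is approached by step up from E4 and left by leap down to A3.
Step in, leap out — an escape tone.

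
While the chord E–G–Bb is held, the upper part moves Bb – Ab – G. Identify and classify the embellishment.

Ab is a passing tone.

The harmony at that moment is E diminished triad (E, G, Bb); Ab is not a chord tone.
It is approached by step down from Bb and left by step down to G.
Step in, step out in the same direction — a passing tone.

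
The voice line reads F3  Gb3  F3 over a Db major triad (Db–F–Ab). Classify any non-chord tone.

The harmony at that moment is Db major triad (Db, F, Ab); Gb3 is not a chord tone.
It is approached by step up from F3 and left by step down to F3.
Step away and step back to the same note — a neighbor tone (upper neighbor).

Gb3 is a neighbor tone.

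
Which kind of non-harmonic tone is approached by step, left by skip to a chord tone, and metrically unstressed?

Escape tone.

Approach: by step. Departure: by leap. Metric position: weak.
Step in, leap out, from a weak position — an escape tone (échappée). (It is the mirror image of the appoggiatura, which leaps in and steps out on a strong beat.)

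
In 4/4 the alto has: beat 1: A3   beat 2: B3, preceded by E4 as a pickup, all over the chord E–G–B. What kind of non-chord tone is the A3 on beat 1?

Appoggiatura.

The harmony at that moment is E minor triad (E, G, B); A3 is not a chord tone.
It is approached by leap down from E4 and left by step up to B3.
Leap in, step out, metrically accented — an appoggiatura.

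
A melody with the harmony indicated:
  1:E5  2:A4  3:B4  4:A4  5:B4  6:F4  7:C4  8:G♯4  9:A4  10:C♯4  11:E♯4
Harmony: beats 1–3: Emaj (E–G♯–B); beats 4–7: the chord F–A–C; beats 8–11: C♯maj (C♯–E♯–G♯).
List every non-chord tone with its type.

The harmony at that moment is E major triad (E, G♯, B); A4 is not a chord tone.
It is approached by leap down from E5 and left by step up to B4.
Leap in, step out — an appoggiatura.
The harmony at that moment is F major triad (F, A, C); B4 is not a chord tone.
It is approached by step up from A4 and left by leap down to F4.
Step in, leap out — an escape tone.
The harmony at that moment is C♯ major triad (C♯, E♯, G♯); A4 is not a chord tone.
It is approached by step up from G♯4 and left by leap down to C♯4.
Step in, leap out — an escape tone.

A4 (beat 2) — appoggiatura; B4 (beat 5) — escape tone; A4 (beat 9) — escape tone.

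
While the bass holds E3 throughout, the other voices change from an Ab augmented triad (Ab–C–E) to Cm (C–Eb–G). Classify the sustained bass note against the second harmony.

The harmony at that moment is C minor triad (C, Eb, G); E3 is not a chord tone.
It is held over (the same pitch as the preceding E3) and then sustained as the same pitch into the next harmony.
Sustained through a change of harmony — a pedal tone.

Pedal tone (pedal point).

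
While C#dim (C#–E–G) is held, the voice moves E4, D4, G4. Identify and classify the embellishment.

The harmony at that moment is C# diminished triad (C#, E, G); D4 is not a chord tone.
It is approached by step down from E4 and left by leap up to G4.
Step in, leap out — an escape tone.

D4 is an escape tone.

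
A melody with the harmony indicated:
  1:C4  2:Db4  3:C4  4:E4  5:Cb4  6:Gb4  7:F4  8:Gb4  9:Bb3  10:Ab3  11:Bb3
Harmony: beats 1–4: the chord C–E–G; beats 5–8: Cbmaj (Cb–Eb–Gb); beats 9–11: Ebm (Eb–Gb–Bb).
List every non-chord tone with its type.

Db4 (beat 2) — neighbor tone; F4 (beat 7) — neighbor tone; Ab3 (beat 10) — neighbor tone.

The harmony at that moment is C major triad (C, E, G); Db4 is not a chord tone.
It is approached by step up from C4 and left by step down to C4.
Step away and step back to the same note — a neighbor tone (upper neighbor).
The harmony at that moment is Cb major triad (Cb, Eb, Gb); F4 is not a chord tone.
It is approached by step down from Gb4 and left by step up to Gb4.
Step away and step back to the same note — a neighbor tone (lower neighbor).
The harmony at that moment is Eb minor triad (Eb, Gb, Bb); Ab3 is not a chord tone.
It is approached by step down from Bb3 and left by step up to Bb3.
Step away and step back to the same note — a neighbor tone (lower neighbor).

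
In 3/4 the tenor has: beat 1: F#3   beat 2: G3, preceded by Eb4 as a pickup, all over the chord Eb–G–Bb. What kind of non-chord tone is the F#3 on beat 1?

The harmony at that moment is Eb major triad (Eb, G, Bb); F#3 is not a chord tone.
It is approached by leap down from Eb4 and left by step up to G3.
Leap in, step out, metrically accented — an appoggiatura.

Appoggiatura.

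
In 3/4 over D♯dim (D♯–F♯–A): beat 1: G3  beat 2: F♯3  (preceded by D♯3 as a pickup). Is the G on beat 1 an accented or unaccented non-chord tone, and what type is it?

The harmony at that moment is D♯ diminished triad (D♯, F♯, A); G3 is not a chord tone.
It is approached by leap up from D♯3 and left by step down to F♯3.
Leap in, step out — an appoggiatura.
It falls on the downbeat, so it is accented.

Accented appoggiatura.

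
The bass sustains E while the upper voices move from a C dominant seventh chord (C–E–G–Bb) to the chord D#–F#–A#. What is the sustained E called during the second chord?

Pedal tone (pedal point).

The harmony at that moment is D# minor triad (D#, F#, A#); E is not a chord tone.
It is held over (the same pitch as the preceding E) and then sustained as the same pitch into the next harmony.
Sustained through a change of harmony — a pedal tone.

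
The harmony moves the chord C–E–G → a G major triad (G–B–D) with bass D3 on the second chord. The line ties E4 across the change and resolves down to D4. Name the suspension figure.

At the second chord the bass is D3. The suspended E4 lies a ninth above the bass; after resolving down by step to D4, the interval above the bass becomes an octave.
Suspension figures are named by those two intervals: 9–8.

9–8 suspension.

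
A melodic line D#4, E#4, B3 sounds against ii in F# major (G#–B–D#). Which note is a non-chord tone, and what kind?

E#4 is an escape tone.

The harmony at that moment is G# minor triad (G#, B, D#); E#4 is not a chord tone.
It is approached by step up from D#4 and left by leap down to B3.
Step in, leap out — an escape tone.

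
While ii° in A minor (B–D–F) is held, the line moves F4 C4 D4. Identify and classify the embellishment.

C4 is an appoggiatura.

The harmony at that moment is B diminished triad (B, D, F); C4 is not a chord tone.
It is approached by leap down from F4 and left by step up to D4.
Leap in, step out — an appoggiatura.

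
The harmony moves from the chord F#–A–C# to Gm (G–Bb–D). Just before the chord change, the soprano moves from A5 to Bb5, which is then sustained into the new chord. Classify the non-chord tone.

Bb5 is an anticipation.

The harmony at that moment is F# minor triad (F#, A, C#); Bb5 is not a chord tone.
It is approached by step up from A5 and then sustained as the same pitch into the next harmony.
Arriving early and becoming a chord tone when the harmony changes — an anticipation.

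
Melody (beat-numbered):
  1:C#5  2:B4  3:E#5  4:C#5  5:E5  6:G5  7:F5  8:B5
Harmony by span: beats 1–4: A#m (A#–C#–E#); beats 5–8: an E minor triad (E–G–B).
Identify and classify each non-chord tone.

The harmony at that moment is A# minor triad (A#, C#, E#); B4 is not a chord tone.
It is approached by step down from C#5 and left by leap up to E#5.
Step in, leap out — an escape tone.
The harmony at that moment is E minor triad (E, G, B); F5 is not a chord tone.
It is approached by step down from G5 and left by leap up to B5.
Step in, leap out — an escape tone.

B4 (beat 2) — escape tone; F5 (beat 7) — escape tone.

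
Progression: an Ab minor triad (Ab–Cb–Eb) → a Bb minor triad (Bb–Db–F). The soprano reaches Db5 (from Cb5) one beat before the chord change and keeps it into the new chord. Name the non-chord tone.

Db5 is an anticipation.

The harmony at that moment is Ab minor triad (Ab, Cb, Eb); Db5 is not a chord tone.
It is approached by step up from Cb5 and then sustained as the same pitch into the next harmony.
Arriving early and becoming a chord tone when the harmony changes — an anticipation.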